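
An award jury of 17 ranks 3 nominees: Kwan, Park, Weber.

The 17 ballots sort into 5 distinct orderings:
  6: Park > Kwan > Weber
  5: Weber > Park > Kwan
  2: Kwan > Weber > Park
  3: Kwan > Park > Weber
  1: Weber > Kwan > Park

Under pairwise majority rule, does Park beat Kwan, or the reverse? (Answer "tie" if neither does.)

Park

Ballots ranking Park above Kwan: 6 + 5 = 11.
Ballots ranking Kwan above Park: 17 − 11 = 6.
Park wins the head-to-head 11–6.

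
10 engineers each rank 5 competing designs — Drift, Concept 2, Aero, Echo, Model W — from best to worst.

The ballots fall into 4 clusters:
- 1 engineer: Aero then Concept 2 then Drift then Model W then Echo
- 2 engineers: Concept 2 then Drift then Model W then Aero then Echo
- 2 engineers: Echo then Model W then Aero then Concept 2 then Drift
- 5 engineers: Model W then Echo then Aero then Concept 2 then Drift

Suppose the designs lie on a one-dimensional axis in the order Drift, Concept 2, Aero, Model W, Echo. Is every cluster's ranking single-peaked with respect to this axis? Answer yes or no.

Axis positions: Drift=1, Concept 2=2, Aero=3, Model W=4, Echo=5.
Cluster 1 (peak Aero at position 3): ranking walks positions 3-2-1-4-5, expanding outward from the peak — single-peaked.
Cluster 2: ranking walks positions 2-1-4-3-5; Model W is ranked above Aero even though Aero lies between Model W and the peak Concept 2 on the axis — preferences dip and rise again. Not single-peaked.
Cluster 3 (peak Echo at position 5): ranking walks positions 5-4-3-2-1, expanding outward from the peak — single-peaked.
Cluster 4 (peak Model W at position 4): ranking walks positions 4-5-3-2-1, expanding outward from the peak — single-peaked.
Cluster 2 violates single-peakedness, so the profile is not single-peaked on this axis.

no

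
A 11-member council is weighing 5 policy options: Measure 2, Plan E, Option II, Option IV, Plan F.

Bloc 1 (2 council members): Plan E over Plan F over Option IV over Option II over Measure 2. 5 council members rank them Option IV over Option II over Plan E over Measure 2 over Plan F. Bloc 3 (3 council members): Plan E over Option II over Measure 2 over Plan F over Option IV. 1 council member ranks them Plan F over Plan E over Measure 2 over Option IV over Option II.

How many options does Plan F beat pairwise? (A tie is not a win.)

Plan F against each rival (11 council members):
Plan F vs Measure 2: Plan F is ranked higher on 2+1 = 3 ballots, Measure 2 on 8. Measure 2 wins 8–3.
Plan F vs Plan E: Plan F is ranked higher on 1 ballot, Plan E on 10. Plan E wins 10–1.
Plan F vs Option II: Option II, 8–3.
Plan F vs Option IV: Plan F wins 6–5.
Plan F beats Option IV; loses to Measure 2, Plan E, Option II — 1 pairwise win.

1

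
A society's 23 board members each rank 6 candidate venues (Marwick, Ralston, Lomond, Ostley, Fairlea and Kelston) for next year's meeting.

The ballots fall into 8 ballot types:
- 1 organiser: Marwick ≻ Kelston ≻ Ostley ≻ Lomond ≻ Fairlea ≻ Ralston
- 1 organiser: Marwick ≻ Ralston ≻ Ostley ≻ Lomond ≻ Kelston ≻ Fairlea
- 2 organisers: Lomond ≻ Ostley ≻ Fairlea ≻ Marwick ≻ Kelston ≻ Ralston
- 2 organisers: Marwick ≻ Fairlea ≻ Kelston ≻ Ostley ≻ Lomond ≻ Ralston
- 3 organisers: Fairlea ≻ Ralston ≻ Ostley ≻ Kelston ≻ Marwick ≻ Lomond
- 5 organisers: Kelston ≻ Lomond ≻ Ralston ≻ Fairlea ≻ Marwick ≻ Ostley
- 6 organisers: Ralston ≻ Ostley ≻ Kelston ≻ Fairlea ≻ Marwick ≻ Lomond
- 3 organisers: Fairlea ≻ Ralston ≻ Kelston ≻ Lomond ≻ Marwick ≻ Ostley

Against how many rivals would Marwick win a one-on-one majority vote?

2

Marwick against each rival (23 organisers):
Marwick vs Ralston: 6 to 17, Ralston.
Marwick vs Lomond: Marwick wins 13–10.
Marwick vs Ostley: Marwick wins 12–11.
Marwick–Fairlea: Fairlea 19–4.
Marwick vs Kelston: 6 to 17, Kelston.
Marwick beats Lomond, Ostley; loses to Ralston, Fairlea, Kelston — 2 pairwise wins.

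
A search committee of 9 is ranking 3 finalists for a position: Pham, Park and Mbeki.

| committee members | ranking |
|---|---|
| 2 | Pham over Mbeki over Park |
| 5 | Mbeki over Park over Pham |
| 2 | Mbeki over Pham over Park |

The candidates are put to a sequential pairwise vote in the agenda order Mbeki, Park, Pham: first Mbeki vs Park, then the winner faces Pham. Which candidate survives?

Mbeki

Round 1: Mbeki vs Park — 9–0, Mbeki advances.
Round 2: Mbeki vs Pham — 7–2, Mbeki advances.
The agenda winner is Mbeki.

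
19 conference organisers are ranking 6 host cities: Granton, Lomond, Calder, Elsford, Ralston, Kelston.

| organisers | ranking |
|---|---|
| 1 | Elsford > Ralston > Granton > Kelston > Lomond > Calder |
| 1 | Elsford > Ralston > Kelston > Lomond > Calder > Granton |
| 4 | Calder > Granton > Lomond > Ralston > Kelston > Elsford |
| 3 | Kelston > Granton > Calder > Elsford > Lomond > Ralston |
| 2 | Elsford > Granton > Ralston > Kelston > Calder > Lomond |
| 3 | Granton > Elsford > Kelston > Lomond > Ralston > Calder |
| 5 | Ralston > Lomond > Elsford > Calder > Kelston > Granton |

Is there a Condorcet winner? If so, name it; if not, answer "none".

none

Pairwise majorities:
Granton vs Lomond: Granton is ranked higher on 1+4+3+2+3 = 13 ballots, Lomond on 6. Granton wins 13–6.
Granton–Calder: Calder 10–9.
Granton vs Elsford: Granton is ranked higher on 4+3+3 = 10 ballots, Elsford on 9. Granton wins 10–9.
Granton vs Ralston: 12 to 7, Granton.
Granton vs Kelston: Granton, 10–9.
Lomond vs Calder: 10 to 9, Lomond.
Lomond vs Elsford: Elsford wins 10–9.
Lomond vs Ralston: Lomond wins 10–9.
Lomond vs Kelston: Lomond is ranked higher on 4+5 = 9 ballots, Kelston on 10. Kelston wins 10–9.
Calder vs Elsford: Elsford wins 12–7.
Calder vs Ralston: Ralston wins 12–7.
Calder vs Kelston: 9 to 10, Kelston.
Elsford vs Ralston: Elsford wins 10–9.
Elsford–Kelston: Elsford 12–7.
Ralston vs Kelston: Ralston preferred on 1+1+4+2+5 = 13 ballots; Ralston wins 13–6.
Every city loses at least once (Granton loses to Calder; Lomond loses to Granton; Calder loses to Lomond; Elsford loses to Granton; Ralston loses to Granton; Kelston loses to Granton). The majority relation contains the cycle Granton → Lomond → Calder → Granton, so there is no Condorcet winner.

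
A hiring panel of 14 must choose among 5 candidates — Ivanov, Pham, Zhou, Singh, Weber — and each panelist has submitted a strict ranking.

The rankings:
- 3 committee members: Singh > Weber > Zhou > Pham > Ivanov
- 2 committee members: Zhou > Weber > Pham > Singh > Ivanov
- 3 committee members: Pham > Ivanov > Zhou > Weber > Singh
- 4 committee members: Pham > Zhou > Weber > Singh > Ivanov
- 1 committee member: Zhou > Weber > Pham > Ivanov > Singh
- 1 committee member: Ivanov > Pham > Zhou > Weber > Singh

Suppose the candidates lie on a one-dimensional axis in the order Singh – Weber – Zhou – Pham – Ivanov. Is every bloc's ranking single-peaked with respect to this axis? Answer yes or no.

yes

Axis positions: Singh=1, Weber=2, Zhou=3, Pham=4, Ivanov=5.
Bloc 1 (peak Singh at position 1): ranking walks positions 1-2-3-4-5, expanding outward from the peak — single-peaked.
Bloc 2 (peak Zhou at position 3): ranking walks positions 3-2-4-1-5, expanding outward from the peak — single-peaked.
Bloc 3 (peak Pham at position 4): ranking walks positions 4-5-3-2-1, expanding outward from the peak — single-peaked.
Bloc 4 (peak Pham at position 4): ranking walks positions 4-3-2-1-5, expanding outward from the peak — single-peaked.
Bloc 5 (peak Zhou at position 3): ranking walks positions 3-2-4-5-1, expanding outward from the peak — single-peaked.
Bloc 6 (peak Ivanov at position 5): ranking walks positions 5-4-3-2-1, expanding outward from the peak — single-peaked.
Every ranking is single-peaked on this axis.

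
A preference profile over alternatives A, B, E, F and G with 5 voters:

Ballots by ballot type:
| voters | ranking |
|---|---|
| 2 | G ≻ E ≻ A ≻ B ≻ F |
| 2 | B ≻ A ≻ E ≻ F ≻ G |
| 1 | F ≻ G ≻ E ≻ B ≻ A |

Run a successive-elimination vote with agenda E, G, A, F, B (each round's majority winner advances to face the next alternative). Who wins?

B

Round 1: E vs G — 2–3, G advances.
Round 2: G vs A — 3–2, G advances.
Round 3: G vs F — 2–3, F advances.
Round 4: F vs B — 1–4, B advances.
B survives the agenda.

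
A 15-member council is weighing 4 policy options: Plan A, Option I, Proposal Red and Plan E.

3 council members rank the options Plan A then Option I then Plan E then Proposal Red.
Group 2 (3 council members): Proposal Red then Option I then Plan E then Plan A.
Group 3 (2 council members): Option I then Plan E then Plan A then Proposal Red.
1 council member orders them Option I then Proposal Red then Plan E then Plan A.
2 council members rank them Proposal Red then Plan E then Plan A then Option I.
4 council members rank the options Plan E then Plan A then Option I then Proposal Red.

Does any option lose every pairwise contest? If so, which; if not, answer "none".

Proposal Red

Head-to-head results (15 council members):
Plan A vs Option I: Plan A, 9–6.
Plan A vs Proposal Red: Plan A preferred on 3+2+4 = 9 ballots; Plan A wins 9–6.
Plan A–Plan E: Plan E 12–3.
Option I vs Proposal Red: Option I wins 10–5.
Option I vs Plan E: 9 to 6, Option I.
Proposal Red vs Plan E: Proposal Red preferred on 3+1+2 = 6 ballots; Plan E wins 9–6.
Only Proposal Red has no wins; Proposal Red is the Condorcet loser.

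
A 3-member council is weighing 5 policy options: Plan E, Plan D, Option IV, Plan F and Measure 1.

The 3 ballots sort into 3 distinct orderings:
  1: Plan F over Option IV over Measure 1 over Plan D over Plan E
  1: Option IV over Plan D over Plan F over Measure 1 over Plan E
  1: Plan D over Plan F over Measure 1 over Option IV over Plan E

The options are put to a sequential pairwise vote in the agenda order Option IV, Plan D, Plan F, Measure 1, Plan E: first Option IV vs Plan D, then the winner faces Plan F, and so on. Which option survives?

Plan F

Round 1: Option IV vs Plan D — 2–1, Option IV advances.
Round 2: Option IV vs Plan F — 1–2, Plan F advances.
Round 3: Plan F vs Measure 1 — 3–0, Plan F advances.
Round 4: Plan F vs Plan E — 3–0, Plan F advances.
The agenda winner is Plan F.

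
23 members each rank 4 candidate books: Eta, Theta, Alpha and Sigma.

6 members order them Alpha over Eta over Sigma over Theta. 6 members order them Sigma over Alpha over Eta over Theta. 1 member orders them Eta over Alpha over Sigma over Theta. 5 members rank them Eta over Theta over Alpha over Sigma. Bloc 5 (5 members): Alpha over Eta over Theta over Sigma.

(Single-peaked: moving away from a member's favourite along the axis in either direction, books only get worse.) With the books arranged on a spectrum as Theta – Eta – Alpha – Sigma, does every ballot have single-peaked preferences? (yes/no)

yes

Axis positions: Theta=1, Eta=2, Alpha=3, Sigma=4.
Bloc 1 (peak Alpha at position 3): ranking walks positions 3-2-4-1, expanding outward from the peak — single-peaked.
Bloc 2 (peak Sigma at position 4): ranking walks positions 4-3-2-1, expanding outward from the peak — single-peaked.
Bloc 3 (peak Eta at position 2): ranking walks positions 2-3-4-1, expanding outward from the peak — single-peaked.
Bloc 4 (peak Eta at position 2): ranking walks positions 2-1-3-4, expanding outward from the peak — single-peaked.
Bloc 5 (peak Alpha at position 3): ranking walks positions 3-2-1-4, expanding outward from the peak — single-peaked.
Every ranking is single-peaked on this axis.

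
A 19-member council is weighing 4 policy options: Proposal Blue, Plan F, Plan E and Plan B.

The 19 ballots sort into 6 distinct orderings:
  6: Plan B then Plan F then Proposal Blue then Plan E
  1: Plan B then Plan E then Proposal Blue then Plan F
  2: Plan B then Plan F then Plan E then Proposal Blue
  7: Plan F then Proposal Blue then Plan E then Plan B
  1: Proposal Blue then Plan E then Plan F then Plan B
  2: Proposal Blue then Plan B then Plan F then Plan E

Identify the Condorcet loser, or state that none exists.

Head-to-head results (19 council members):
Proposal Blue vs Plan F: 1+1+2 = 4 for Proposal Blue, 15 for Plan F — Plan F by 15–4.
Proposal Blue vs Plan E: 16 to 3, Proposal Blue.
Proposal Blue vs Plan B: Proposal Blue wins 10–9.
Plan F vs Plan E: Plan F is ranked higher on 6+2+7+2 = 17 ballots, Plan E on 2. Plan F wins 17–2.
Plan F vs Plan B: Plan B, 11–8.
Plan E vs Plan B: Plan B, 11–8.
Plan E is beaten in every head-to-head and is the Condorcet loser.

Plan E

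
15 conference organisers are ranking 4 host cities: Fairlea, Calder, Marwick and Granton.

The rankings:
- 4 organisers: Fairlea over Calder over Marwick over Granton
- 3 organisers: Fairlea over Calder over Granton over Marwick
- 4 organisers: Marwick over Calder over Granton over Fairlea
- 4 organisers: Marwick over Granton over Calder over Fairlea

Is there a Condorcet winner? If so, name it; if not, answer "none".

Check each pair by majority over 15 ballots:
Fairlea vs Calder: 7 to 8, Calder.
Fairlea vs Marwick: 7 to 8, Marwick.
Fairlea–Granton: Granton 8–7.
Calder vs Marwick: Marwick, 8–7.
Calder vs Granton: Calder wins 11–4.
Marwick vs Granton: 12 to 3, Marwick.
Marwick wins every pairwise contest, so Marwick is the Condorcet winner.

Marwick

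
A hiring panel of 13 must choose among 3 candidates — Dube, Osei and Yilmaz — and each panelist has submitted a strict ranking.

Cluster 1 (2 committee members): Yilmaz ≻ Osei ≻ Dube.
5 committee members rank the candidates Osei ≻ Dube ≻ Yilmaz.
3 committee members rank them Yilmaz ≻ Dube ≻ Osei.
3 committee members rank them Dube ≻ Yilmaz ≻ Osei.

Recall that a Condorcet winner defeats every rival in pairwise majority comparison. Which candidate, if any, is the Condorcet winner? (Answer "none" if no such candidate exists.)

none

Head-to-head results (13 committee members):
Dube vs Osei: 3+3 = 6 for Dube, 7 for Osei — Osei by 7–6.
Dube vs Yilmaz: 8 to 5, Dube.
Osei vs Yilmaz: Osei is ranked higher on 5 ballots, Yilmaz on 8. Yilmaz wins 8–5.
No candidate is unbeaten: Dube loses to Osei; Osei loses to Yilmaz; Yilmaz loses to Dube. In particular Dube > Yilmaz > Osei > Dube is a majority cycle — no Condorcet winner exists.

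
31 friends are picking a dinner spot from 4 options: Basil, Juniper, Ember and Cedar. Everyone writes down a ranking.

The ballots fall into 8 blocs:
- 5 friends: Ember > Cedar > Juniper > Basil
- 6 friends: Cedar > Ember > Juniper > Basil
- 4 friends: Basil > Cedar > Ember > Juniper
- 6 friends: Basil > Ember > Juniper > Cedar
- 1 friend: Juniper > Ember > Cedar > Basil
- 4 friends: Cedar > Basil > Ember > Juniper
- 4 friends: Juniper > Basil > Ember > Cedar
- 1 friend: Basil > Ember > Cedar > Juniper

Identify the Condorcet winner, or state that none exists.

none

Pairwise majorities:
Basil–Juniper: Juniper 16–15.
Basil vs Ember: Basil, 19–12.
Basil–Cedar: Cedar 16–15.
Juniper vs Ember: Ember wins 26–5.
Juniper vs Cedar: Cedar wins 20–11.
Ember vs Cedar: Ember wins 17–14.
Each restaurant drops at least one matchup (Basil loses to Juniper; Juniper loses to Ember; Ember loses to Basil; Cedar loses to Ember); the cycle Basil → Ember → Juniper → Basil rules out a Condorcet winner.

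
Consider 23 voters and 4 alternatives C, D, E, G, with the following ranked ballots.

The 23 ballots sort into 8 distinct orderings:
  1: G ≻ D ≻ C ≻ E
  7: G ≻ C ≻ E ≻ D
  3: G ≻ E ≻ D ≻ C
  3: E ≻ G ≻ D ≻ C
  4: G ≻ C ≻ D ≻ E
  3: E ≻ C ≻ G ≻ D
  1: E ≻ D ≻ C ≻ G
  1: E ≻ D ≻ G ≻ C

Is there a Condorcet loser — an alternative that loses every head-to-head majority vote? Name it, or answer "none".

Pairwise majorities:
C vs D: 14 to 9, C.
C vs E: C preferred on 1+7+4 = 12 ballots; C wins 12–11.
C vs G: G wins 19–4.
D vs E: E, 18–5.
D vs G: D is ranked higher on 1+1 = 2 ballots, G on 21. G wins 21–2.
E vs G: 8 to 15, G.
D is beaten in every head-to-head and is the Condorcet loser.

D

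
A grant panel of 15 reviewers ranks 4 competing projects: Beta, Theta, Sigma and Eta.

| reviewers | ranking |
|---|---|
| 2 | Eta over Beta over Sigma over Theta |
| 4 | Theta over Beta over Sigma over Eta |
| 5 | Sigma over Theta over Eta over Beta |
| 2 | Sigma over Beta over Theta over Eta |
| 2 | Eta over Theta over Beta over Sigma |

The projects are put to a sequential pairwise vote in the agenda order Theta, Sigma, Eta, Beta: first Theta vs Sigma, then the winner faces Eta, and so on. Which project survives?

Round 1: Theta vs Sigma — 6–9, Sigma advances.
Round 2: Sigma vs Eta — 11–4, Sigma advances.
Round 3: Sigma vs Beta — 7–8, Beta advances.
Beta survives the agenda.

Beta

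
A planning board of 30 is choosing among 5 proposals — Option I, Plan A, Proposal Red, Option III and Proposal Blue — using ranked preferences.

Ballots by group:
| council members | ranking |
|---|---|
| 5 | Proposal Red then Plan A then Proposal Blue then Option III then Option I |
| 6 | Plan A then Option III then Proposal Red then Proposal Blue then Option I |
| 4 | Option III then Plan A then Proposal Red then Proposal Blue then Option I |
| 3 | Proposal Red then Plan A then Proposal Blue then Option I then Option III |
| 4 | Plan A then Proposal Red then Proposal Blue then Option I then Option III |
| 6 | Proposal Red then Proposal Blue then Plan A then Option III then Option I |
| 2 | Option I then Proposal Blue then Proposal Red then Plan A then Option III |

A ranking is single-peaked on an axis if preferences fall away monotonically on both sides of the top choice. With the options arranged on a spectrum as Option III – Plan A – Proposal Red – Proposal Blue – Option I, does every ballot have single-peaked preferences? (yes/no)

Axis positions: Option III=1, Plan A=2, Proposal Red=3, Proposal Blue=4, Option I=5.
Group 1 (peak Proposal Red at position 3): ranking walks positions 3-2-4-1-5, expanding outward from the peak — single-peaked.
Group 2 (peak Plan A at position 2): ranking walks positions 2-1-3-4-5, expanding outward from the peak — single-peaked.
Group 3 (peak Option III at position 1): ranking walks positions 1-2-3-4-5, expanding outward from the peak — single-peaked.
Group 4 (peak Proposal Red at position 3): ranking walks positions 3-2-4-5-1, expanding outward from the peak — single-peaked.
Group 5 (peak Plan A at position 2): ranking walks positions 2-3-4-5-1, expanding outward from the peak — single-peaked.
Group 6 (peak Proposal Red at position 3): ranking walks positions 3-4-2-1-5, expanding outward from the peak — single-peaked.
Group 7 (peak Option I at position 5): ranking walks positions 5-4-3-2-1, expanding outward from the peak — single-peaked.
Every ranking is single-peaked on this axis.

yes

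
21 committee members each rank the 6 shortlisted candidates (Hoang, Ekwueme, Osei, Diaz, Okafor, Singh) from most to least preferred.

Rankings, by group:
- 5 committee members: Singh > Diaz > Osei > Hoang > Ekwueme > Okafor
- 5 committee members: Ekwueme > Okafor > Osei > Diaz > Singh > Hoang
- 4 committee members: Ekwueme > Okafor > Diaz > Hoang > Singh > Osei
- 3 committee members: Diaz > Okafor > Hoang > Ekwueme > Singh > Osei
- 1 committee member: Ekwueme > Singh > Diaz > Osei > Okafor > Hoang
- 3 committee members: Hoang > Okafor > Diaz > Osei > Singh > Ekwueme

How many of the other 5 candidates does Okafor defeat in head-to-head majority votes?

Okafor against each rival (21 committee members):
Okafor vs Hoang: Okafor wins 13–8.
Okafor–Ekwueme: Ekwueme 15–6.
Okafor vs Osei: 5+4+3+3 = 15 for Okafor, 6 for Osei — Okafor by 15–6.
Okafor vs Diaz: 12 to 9, Okafor.
Okafor vs Singh: 5+4+3+3 = 15 for Okafor, 6 for Singh — Okafor by 15–6.
Okafor beats Hoang, Osei, Diaz, Singh; loses to Ekwueme — 4 pairwise wins.

4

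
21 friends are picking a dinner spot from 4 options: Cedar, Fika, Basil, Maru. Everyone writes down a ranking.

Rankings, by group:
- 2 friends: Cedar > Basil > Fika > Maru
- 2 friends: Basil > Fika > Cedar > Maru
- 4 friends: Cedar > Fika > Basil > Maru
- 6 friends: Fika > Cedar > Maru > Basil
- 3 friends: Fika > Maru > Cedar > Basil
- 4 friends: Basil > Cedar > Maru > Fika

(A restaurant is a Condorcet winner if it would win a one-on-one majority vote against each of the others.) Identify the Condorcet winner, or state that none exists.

Head-to-head results (21 friends):
Cedar–Fika: Fika 11–10.
Cedar vs Basil: Cedar wins 15–6.
Cedar vs Maru: Cedar wins 18–3.
Fika vs Basil: Fika wins 13–8.
Fika vs Maru: Fika, 17–4.
Basil vs Maru: Basil wins 12–9.
Only Fika has no losses; Fika is the Condorcet winner.

Fika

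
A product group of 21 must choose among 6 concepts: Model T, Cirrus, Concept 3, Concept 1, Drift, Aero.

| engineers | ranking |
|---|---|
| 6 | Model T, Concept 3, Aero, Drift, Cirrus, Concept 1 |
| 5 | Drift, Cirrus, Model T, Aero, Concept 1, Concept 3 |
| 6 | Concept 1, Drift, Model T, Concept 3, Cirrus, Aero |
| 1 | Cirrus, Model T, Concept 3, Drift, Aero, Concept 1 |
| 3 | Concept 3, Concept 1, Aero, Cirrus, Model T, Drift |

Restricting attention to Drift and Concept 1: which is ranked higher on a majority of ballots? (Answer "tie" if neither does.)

Drift

Ballots ranking Drift above Concept 1: 6 + 5 + 1 = 12.
Ballots ranking Concept 1 above Drift: 21 − 12 = 9.
Drift wins the head-to-head 12–9.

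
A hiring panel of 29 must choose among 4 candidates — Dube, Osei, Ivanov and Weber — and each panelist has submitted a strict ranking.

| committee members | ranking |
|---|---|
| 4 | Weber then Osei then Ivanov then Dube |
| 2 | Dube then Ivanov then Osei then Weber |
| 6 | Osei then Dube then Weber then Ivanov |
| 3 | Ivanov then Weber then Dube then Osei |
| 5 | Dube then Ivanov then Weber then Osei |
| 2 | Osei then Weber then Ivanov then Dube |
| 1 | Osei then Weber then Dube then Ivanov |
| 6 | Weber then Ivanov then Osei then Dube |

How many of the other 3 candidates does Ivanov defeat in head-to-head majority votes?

Ivanov against each rival (29 committee members):
Ivanov vs Dube: Ivanov preferred on 4+3+2+6 = 15 ballots; Ivanov wins 15–14.
Ivanov vs Osei: 2+3+5+6 = 16 for Ivanov, 13 for Osei — Ivanov by 16–13.
Ivanov vs Weber: Ivanov is ranked higher on 2+3+5 = 10 ballots, Weber on 19. Weber wins 19–10.
Ivanov beats Dube, Osei; loses to Weber — 2 pairwise wins.

2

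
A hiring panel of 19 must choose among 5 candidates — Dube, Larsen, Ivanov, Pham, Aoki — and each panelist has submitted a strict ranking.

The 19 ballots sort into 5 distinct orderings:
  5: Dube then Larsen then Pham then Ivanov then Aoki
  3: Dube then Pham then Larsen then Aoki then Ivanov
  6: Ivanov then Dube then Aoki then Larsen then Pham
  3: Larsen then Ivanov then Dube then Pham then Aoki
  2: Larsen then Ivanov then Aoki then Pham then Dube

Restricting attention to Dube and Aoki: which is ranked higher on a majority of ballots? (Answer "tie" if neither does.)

Ballots ranking Dube above Aoki: 5 + 3 + 6 + 3 = 17.
Ballots ranking Aoki above Dube: 19 − 17 = 2.
Dube wins the head-to-head 17–2.

Dube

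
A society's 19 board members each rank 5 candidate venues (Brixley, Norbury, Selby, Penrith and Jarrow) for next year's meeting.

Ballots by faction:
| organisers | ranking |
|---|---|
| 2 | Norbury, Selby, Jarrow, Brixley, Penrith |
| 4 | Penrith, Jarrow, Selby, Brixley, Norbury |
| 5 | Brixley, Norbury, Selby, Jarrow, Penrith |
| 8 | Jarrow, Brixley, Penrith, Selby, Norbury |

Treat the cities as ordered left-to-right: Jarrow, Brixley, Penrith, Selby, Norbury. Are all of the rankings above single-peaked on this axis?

Axis positions: Jarrow=1, Brixley=2, Penrith=3, Selby=4, Norbury=5.
Faction 1: ranking walks positions 5-4-1-2-3; Jarrow is ranked above Penrith even though Penrith lies between Jarrow and the peak Norbury on the axis — preferences dip and rise again. Not single-peaked.
Faction 2: ranking walks positions 3-1-4-2-5; Jarrow is ranked above Brixley even though Brixley lies between Jarrow and the peak Penrith on the axis — preferences dip and rise again. Not single-peaked.
Faction 3: ranking walks positions 2-5-4-1-3; Norbury is ranked above Penrith even though Penrith lies between Norbury and the peak Brixley on the axis — preferences dip and rise again. Not single-peaked.
Faction 4 (peak Jarrow at position 1): ranking walks positions 1-2-3-4-5, expanding outward from the peak — single-peaked.
Faction 1 violates single-peakedness, so the profile is not single-peaked on this axis.

no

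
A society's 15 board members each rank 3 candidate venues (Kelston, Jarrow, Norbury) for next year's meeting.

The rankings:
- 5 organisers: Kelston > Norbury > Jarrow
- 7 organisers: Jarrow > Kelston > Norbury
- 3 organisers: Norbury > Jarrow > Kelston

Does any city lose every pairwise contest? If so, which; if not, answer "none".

Pairwise majorities:
Kelston vs Jarrow: Kelston is ranked higher on 5 ballots, Jarrow on 10. Jarrow wins 10–5.
Kelston vs Norbury: Kelston wins 12–3.
Jarrow–Norbury: Norbury 8–7.
No city is winless: Kelston beats Norbury; Jarrow beats Kelston; Norbury beats Jarrow. There is no Condorcet loser.

none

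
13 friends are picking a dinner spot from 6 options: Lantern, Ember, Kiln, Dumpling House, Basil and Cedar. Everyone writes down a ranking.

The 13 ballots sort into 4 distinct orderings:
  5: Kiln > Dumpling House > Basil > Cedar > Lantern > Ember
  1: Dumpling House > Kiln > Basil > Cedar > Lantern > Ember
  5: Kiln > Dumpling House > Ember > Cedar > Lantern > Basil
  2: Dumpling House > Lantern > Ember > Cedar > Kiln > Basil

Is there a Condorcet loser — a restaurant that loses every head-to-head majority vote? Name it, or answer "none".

Basil

Head-to-head results (13 friends):
Lantern vs Ember: Lantern, 8–5.
Lantern vs Kiln: Lantern is ranked higher on 2 ballots, Kiln on 11. Kiln wins 11–2.
Lantern vs Dumpling House: 0 for Lantern, 13 for Dumpling House — Dumpling House by 13–0.
Lantern vs Basil: Lantern is ranked higher on 5+2 = 7 ballots, Basil on 6. Lantern wins 7–6.
Lantern vs Cedar: 2 to 11, Cedar.
Ember vs Kiln: Ember is ranked higher on 2 ballots, Kiln on 11. Kiln wins 11–2.
Ember vs Dumpling House: Dumpling House wins 13–0.
Ember vs Basil: Ember, 7–6.
Ember vs Cedar: Ember wins 7–6.
Kiln vs Dumpling House: Kiln preferred on 5+5 = 10 ballots; Kiln wins 10–3.
Kiln vs Basil: Kiln is ranked higher on 5+1+5+2 = 13 ballots, Basil on 0. Kiln wins 13–0.
Kiln–Cedar: Kiln 11–2.
Dumpling House vs Basil: Dumpling House, 13–0.
Dumpling House–Cedar: Dumpling House 13–0.
Basil vs Cedar: Cedar wins 7–6.
Basil loses to every other restaurant — it is the Condorcet loser.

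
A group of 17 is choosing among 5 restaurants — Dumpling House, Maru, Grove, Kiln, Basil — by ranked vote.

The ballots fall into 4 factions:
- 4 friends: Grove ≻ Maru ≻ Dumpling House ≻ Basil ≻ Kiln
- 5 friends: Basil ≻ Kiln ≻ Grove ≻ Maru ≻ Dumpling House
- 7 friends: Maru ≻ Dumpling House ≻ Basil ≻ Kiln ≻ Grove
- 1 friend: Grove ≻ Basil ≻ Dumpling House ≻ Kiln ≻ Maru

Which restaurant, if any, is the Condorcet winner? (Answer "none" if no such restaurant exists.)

none

Head-to-head results (17 friends):
Dumpling House vs Maru: Dumpling House preferred on 1 ballot; Maru wins 16–1.
Dumpling House vs Grove: 7 for Dumpling House, 10 for Grove — Grove by 10–7.
Dumpling House vs Kiln: Dumpling House is ranked higher on 4+7+1 = 12 ballots, Kiln on 5. Dumpling House wins 12–5.
Dumpling House vs Basil: 4+7 = 11 for Dumpling House, 6 for Basil — Dumpling House by 11–6.
Maru vs Grove: 7 for Maru, 10 for Grove — Grove by 10–7.
Maru vs Kiln: 4+7 = 11 for Maru, 6 for Kiln — Maru by 11–6.
Maru vs Basil: 11 to 6, Maru.
Grove vs Kiln: 5 to 12, Kiln.
Grove vs Basil: 5 to 12, Basil.
Kiln vs Basil: 0 for Kiln, 17 for Basil — Basil by 17–0.
Each restaurant drops at least one matchup (Dumpling House loses to Maru; Maru loses to Grove; Grove loses to Kiln; Kiln loses to Dumpling House; Basil loses to Dumpling House); the cycle Dumpling House beats Kiln beats Grove beats Dumpling House rules out a Condorcet winner.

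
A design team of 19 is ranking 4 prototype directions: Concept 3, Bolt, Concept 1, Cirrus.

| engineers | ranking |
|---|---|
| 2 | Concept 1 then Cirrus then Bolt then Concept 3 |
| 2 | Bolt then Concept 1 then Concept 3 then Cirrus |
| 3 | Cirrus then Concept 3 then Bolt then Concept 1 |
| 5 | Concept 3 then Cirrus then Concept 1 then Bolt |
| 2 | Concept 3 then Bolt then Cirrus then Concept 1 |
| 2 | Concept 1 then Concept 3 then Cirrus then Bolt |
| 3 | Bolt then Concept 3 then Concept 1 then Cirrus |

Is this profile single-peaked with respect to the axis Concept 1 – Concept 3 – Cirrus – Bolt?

Axis positions: Concept 1=1, Concept 3=2, Cirrus=3, Bolt=4.
Ballot type 1: ranking walks positions 1-3-4-2; Cirrus is ranked above Concept 3 even though Concept 3 lies between Cirrus and the peak Concept 1 on the axis — preferences dip and rise again. Not single-peaked.
Ballot type 2: ranking walks positions 4-1-2-3; Concept 1 is ranked above Cirrus even though Cirrus lies between Concept 1 and the peak Bolt on the axis — preferences dip and rise again. Not single-peaked.
Ballot type 3 (peak Cirrus at position 3): ranking walks positions 3-2-4-1, expanding outward from the peak — single-peaked.
Ballot type 4 (peak Concept 3 at position 2): ranking walks positions 2-3-1-4, expanding outward from the peak — single-peaked.
Ballot type 5: ranking walks positions 2-4-3-1; Bolt is ranked above Cirrus even though Cirrus lies between Bolt and the peak Concept 3 on the axis — preferences dip and rise again. Not single-peaked.
Ballot type 6 (peak Concept 1 at position 1): ranking walks positions 1-2-3-4, expanding outward from the peak — single-peaked.
Ballot type 7: ranking walks positions 4-2-1-3; Concept 3 is ranked above Cirrus even though Cirrus lies between Concept 3 and the peak Bolt on the axis — preferences dip and rise again. Not single-peaked.
Ballot type 1 violates single-peakedness, so the profile is not single-peaked on this axis.

no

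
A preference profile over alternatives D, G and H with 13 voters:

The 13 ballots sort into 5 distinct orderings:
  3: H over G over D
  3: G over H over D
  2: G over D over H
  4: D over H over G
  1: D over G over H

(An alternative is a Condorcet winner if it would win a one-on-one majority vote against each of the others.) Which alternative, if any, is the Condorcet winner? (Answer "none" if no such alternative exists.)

Check each pair by majority over 13 ballots:
D vs G: 5 to 8, G.
D vs H: D preferred on 2+4+1 = 7 ballots; D wins 7–6.
G vs H: G preferred on 3+2+1 = 6 ballots; H wins 7–6.
Each alternative drops at least one matchup (D loses to G; G loses to H; H loses to D); the cycle D beats H beats G beats D rules out a Condorcet winner.

none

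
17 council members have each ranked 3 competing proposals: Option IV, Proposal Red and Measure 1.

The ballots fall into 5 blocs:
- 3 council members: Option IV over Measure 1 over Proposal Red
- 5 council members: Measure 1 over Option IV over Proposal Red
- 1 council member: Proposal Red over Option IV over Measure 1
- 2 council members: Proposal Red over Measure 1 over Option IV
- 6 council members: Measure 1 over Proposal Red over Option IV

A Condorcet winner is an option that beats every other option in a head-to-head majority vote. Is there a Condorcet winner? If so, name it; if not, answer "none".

Measure 1

Head-to-head results (17 council members):
Option IV vs Proposal Red: Option IV is ranked higher on 3+5 = 8 ballots, Proposal Red on 9. Proposal Red wins 9–8.
Option IV vs Measure 1: 4 to 13, Measure 1.
Proposal Red–Measure 1: Measure 1 14–3.
Measure 1 beats each of Option IV, Proposal Red — Measure 1 is the Condorcet winner.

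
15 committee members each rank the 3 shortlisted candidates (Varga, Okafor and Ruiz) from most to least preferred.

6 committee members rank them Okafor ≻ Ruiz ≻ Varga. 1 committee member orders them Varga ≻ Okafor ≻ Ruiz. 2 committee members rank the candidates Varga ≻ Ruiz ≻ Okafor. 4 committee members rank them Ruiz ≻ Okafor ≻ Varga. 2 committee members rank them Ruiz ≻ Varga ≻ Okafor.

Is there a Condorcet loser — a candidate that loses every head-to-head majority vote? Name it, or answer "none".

Varga

Head-to-head results (15 committee members):
Varga vs Okafor: Okafor, 10–5.
Varga–Ruiz: Ruiz 12–3.
Okafor vs Ruiz: Okafor is ranked higher on 6+1 = 7 ballots, Ruiz on 8. Ruiz wins 8–7.
Varga loses to every other candidate — it is the Condorcet loser.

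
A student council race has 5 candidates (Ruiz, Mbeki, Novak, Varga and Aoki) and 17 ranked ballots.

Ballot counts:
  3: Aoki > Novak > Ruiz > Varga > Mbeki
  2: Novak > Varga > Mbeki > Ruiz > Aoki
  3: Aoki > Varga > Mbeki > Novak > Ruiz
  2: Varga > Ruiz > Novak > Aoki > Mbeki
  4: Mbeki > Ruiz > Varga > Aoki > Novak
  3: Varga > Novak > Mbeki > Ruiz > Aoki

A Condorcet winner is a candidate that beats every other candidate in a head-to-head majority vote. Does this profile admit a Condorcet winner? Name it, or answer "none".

Pairwise majorities:
Ruiz vs Mbeki: 3+2 = 5 for Ruiz, 12 for Mbeki — Mbeki by 12–5.
Ruiz vs Novak: Novak wins 11–6.
Ruiz vs Varga: Varga, 10–7.
Ruiz vs Aoki: 2+2+4+3 = 11 for Ruiz, 6 for Aoki — Ruiz by 11–6.
Mbeki vs Novak: Mbeki preferred on 3+4 = 7 ballots; Novak wins 10–7.
Mbeki vs Varga: Varga wins 13–4.
Mbeki vs Aoki: 9 to 8, Mbeki.
Novak–Varga: Varga 12–5.
Novak vs Aoki: 2+2+3 = 7 for Novak, 10 for Aoki — Aoki by 10–7.
Varga vs Aoki: Varga, 11–6.
Varga wins every pairwise contest, so Varga is the Condorcet winner.

Varga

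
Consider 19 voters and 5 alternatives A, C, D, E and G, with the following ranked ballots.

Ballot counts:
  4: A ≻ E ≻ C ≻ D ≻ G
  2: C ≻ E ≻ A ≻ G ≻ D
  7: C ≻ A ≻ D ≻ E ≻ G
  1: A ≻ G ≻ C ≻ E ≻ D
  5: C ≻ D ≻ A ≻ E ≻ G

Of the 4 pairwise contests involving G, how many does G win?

0

G against each rival (19 voters):
G vs A: 0 for G, 19 for A — A by 19–0.
G vs C: 1 for G, 18 for C — C by 18–1.
G vs D: G is ranked higher on 2+1 = 3 ballots, D on 16. D wins 16–3.
G vs E: 1 to 18, E.
G beats no one; loses to A, C, D, E — 0 pairwise wins.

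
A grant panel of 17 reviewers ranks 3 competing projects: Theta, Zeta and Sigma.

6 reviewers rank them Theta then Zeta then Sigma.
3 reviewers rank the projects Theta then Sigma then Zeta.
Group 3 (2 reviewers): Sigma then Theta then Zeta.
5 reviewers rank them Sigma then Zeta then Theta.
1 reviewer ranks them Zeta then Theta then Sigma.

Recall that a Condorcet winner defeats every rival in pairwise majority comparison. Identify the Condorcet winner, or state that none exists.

Theta

Head-to-head results (17 reviewers):
Theta vs Zeta: Theta wins 11–6.
Theta–Sigma: Theta 10–7.
Zeta–Sigma: Sigma 10–7.
Theta beats each of Zeta, Sigma — Theta is the Condorcet winner.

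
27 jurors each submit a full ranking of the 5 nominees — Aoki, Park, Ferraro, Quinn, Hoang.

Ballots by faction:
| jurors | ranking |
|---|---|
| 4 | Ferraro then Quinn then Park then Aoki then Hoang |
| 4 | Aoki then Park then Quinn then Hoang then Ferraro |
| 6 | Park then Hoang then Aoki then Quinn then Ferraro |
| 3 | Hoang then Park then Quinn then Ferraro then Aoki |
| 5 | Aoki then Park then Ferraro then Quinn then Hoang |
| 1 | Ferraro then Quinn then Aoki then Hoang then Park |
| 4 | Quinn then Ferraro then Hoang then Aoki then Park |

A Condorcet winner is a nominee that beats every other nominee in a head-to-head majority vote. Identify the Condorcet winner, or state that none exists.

Aoki

Head-to-head results (27 jurors):
Aoki vs Park: Aoki, 14–13.
Aoki vs Ferraro: Aoki, 15–12.
Aoki–Quinn: Aoki 15–12.
Aoki vs Hoang: Aoki wins 14–13.
Park–Ferraro: Park 18–9.
Park vs Quinn: Park, 18–9.
Park vs Hoang: Park wins 19–8.
Ferraro vs Quinn: Quinn wins 17–10.
Ferraro–Hoang: Ferraro 14–13.
Quinn vs Hoang: Quinn wins 18–9.
Only Aoki has no losses; Aoki is the Condorcet winner.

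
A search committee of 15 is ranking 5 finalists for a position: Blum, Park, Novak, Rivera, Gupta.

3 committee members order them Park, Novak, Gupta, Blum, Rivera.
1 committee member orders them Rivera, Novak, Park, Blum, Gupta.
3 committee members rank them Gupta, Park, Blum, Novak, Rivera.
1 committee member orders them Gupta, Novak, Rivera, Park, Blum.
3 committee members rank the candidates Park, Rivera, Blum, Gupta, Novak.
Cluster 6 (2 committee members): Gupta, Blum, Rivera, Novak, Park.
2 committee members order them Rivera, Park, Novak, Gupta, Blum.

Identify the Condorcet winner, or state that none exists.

Park

Check each pair by majority over 15 ballots:
Blum vs Park: Blum preferred on 2 ballots; Park wins 13–2.
Blum vs Novak: Blum, 8–7.
Blum vs Rivera: Blum wins 8–7.
Blum vs Gupta: Gupta, 11–4.
Park vs Novak: Park wins 11–4.
Park vs Rivera: Park is ranked higher on 3+3+3 = 9 ballots, Rivera on 6. Park wins 9–6.
Park vs Gupta: 9 to 6, Park.
Novak vs Rivera: 7 to 8, Rivera.
Novak vs Gupta: Novak preferred on 3+1+2 = 6 ballots; Gupta wins 9–6.
Rivera vs Gupta: Rivera preferred on 1+3+2 = 6 ballots; Gupta wins 9–6.
Only Park has no losses; Park is the Condorcet winner.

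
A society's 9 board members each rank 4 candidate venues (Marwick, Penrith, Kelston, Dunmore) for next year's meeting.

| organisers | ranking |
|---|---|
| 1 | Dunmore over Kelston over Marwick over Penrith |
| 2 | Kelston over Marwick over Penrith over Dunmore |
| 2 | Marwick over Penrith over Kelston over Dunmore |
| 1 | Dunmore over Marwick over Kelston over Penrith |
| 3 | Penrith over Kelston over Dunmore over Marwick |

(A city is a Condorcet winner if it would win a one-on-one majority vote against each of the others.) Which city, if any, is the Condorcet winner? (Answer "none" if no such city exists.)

none

Check each pair by majority over 9 ballots:
Marwick vs Penrith: Marwick preferred on 1+2+2+1 = 6 ballots; Marwick wins 6–3.
Marwick vs Kelston: Marwick is ranked higher on 2+1 = 3 ballots, Kelston on 6. Kelston wins 6–3.
Marwick vs Dunmore: Marwick is ranked higher on 2+2 = 4 ballots, Dunmore on 5. Dunmore wins 5–4.
Penrith vs Kelston: Penrith preferred on 2+3 = 5 ballots; Penrith wins 5–4.
Penrith vs Dunmore: Penrith is ranked higher on 2+2+3 = 7 ballots, Dunmore on 2. Penrith wins 7–2.
Kelston vs Dunmore: 2+2+3 = 7 for Kelston, 2 for Dunmore — Kelston by 7–2.
Each city drops at least one matchup (Marwick loses to Kelston; Penrith loses to Marwick; Kelston loses to Penrith; Dunmore loses to Penrith); the cycle Marwick > Penrith > Kelston > Marwick rules out a Condorcet winner.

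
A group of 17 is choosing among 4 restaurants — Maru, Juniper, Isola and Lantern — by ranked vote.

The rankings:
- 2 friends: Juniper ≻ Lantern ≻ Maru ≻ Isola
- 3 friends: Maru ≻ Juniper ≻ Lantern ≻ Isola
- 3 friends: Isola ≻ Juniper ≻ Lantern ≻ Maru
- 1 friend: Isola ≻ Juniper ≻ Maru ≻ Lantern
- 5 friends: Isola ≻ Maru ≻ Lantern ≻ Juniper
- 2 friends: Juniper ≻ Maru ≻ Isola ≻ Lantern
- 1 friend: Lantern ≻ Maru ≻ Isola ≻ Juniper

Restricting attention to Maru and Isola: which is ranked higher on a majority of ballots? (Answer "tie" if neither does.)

Isola

Ballots ranking Maru above Isola: 2 + 3 + 2 + 1 = 8.
Ballots ranking Isola above Maru: 17 − 8 = 9.
Isola wins the head-to-head 9–8.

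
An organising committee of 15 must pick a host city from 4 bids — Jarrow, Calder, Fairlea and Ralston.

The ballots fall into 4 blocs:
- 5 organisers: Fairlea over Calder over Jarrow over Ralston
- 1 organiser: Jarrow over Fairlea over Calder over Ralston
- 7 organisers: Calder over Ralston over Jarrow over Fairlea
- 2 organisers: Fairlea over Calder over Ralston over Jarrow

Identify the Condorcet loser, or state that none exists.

none

Head-to-head results (15 organisers):
Jarrow vs Calder: Jarrow preferred on 1 ballot; Calder wins 14–1.
Jarrow vs Fairlea: 8 to 7, Jarrow.
Jarrow vs Ralston: Jarrow preferred on 5+1 = 6 ballots; Ralston wins 9–6.
Calder vs Fairlea: Calder is ranked higher on 7 ballots, Fairlea on 8. Fairlea wins 8–7.
Calder vs Ralston: Calder preferred on 5+1+7+2 = 15 ballots; Calder wins 15–0.
Fairlea vs Ralston: Fairlea preferred on 5+1+2 = 8 ballots; Fairlea wins 8–7.
Every city wins at least one matchup (Jarrow beats Fairlea; Calder beats Jarrow; Fairlea beats Calder; Ralston beats Jarrow), so there is no Condorcet loser.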